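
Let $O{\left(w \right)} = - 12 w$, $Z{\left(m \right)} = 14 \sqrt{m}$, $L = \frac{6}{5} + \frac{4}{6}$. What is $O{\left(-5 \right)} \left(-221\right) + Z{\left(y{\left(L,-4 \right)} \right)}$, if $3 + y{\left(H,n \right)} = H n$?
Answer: $-13260 + \frac{14 i \sqrt{2355}}{15} \approx -13260.0 + 45.293 i$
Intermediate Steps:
$L = \frac{28}{15}$ ($L = 6 \cdot \frac{1}{5} + 4 \cdot \frac{1}{6} = \frac{6}{5} + \frac{2}{3} = \frac{28}{15} \approx 1.8667$)
$y{\left(H,n \right)} = -3 + H n$
$O{\left(-5 \right)} \left(-221\right) + Z{\left(y{\left(L,-4 \right)} \right)} = \left(-12\right) \left(-5\right) \left(-221\right) + 14 \sqrt{-3 + \frac{28}{15} \left(-4\right)} = 60 \left(-221\right) + 14 \sqrt{-3 - \frac{112}{15}} = -13260 + 14 \sqrt{- \frac{157}{15}} = -13260 + 14 \frac{i \sqrt{2355}}{15} = -13260 + \frac{14 i \sqrt{2355}}{15}$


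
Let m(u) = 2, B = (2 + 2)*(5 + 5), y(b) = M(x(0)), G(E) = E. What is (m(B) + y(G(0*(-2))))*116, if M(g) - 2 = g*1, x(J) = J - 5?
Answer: -116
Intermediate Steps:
x(J) = -5 + J
M(g) = 2 + g (M(g) = 2 + g*1 = 2 + g)
y(b) = -3 (y(b) = 2 + (-5 + 0) = 2 - 5 = -3)
B = 40 (B = 4*10 = 40)
(m(B) + y(G(0*(-2))))*116 = (2 - 3)*116 = -1*116 = -116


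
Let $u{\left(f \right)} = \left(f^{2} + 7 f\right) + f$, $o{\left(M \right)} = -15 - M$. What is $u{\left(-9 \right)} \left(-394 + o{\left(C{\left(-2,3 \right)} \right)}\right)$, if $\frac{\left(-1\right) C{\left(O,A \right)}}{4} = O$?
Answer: $-3753$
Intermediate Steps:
$C{\left(O,A \right)} = - 4 O$
$u{\left(f \right)} = f^{2} + 8 f$
$u{\left(-9 \right)} \left(-394 + o{\left(C{\left(-2,3 \right)} \right)}\right) = - 9 \left(8 - 9\right) \left(-394 - \left(15 - -8\right)\right) = \left(-9\right) \left(-1\right) \left(-394 - 23\right) = 9 \left(-394 - 23\right) = 9 \left(-417\right) = -3753$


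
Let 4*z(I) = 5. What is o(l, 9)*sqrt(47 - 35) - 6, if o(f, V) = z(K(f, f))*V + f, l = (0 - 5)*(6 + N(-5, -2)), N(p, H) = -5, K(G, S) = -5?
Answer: -6 + 25*sqrt(3)/2 ≈ 15.651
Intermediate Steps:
z(I) = 5/4 (z(I) = (1/4)*5 = 5/4)
l = -5 (l = (0 - 5)*(6 - 5) = -5*1 = -5)
o(f, V) = f + 5*V/4 (o(f, V) = 5*V/4 + f = f + 5*V/4)
o(l, 9)*sqrt(47 - 35) - 6 = (-5 + (5/4)*9)*sqrt(47 - 35) - 6 = (-5 + 45/4)*sqrt(12) - 6 = 25*(2*sqrt(3))/4 - 6 = 25*sqrt(3)/2 - 6 = -6 + 25*sqrt(3)/2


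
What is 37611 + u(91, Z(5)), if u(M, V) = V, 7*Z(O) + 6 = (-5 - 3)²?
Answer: 263335/7 ≈ 37619.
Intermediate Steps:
Z(O) = 58/7 (Z(O) = -6/7 + (-5 - 3)²/7 = -6/7 + (⅐)*(-8)² = -6/7 + (⅐)*64 = -6/7 + 64/7 = 58/7)
37611 + u(91, Z(5)) = 37611 + 58/7 = 263335/7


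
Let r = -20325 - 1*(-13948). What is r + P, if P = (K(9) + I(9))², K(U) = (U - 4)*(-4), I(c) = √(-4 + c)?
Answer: -6377 + (20 - √5)² ≈ -6061.4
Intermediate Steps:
K(U) = 16 - 4*U (K(U) = (-4 + U)*(-4) = 16 - 4*U)
r = -6377 (r = -20325 + 13948 = -6377)
P = (-20 + √5)² (P = ((16 - 4*9) + √(-4 + 9))² = ((16 - 36) + √5)² = (-20 + √5)² ≈ 315.56)
r + P = -6377 + (20 - √5)²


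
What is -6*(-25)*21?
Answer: 3150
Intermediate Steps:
-6*(-25)*21 = 150*21 = 3150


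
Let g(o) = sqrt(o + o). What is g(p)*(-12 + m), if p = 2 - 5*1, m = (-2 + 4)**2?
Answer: -8*I*sqrt(6) ≈ -19.596*I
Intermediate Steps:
m = 4 (m = 2**2 = 4)
p = -3 (p = 2 - 5 = -3)
g(o) = sqrt(2)*sqrt(o) (g(o) = sqrt(2*o) = sqrt(2)*sqrt(o))
g(p)*(-12 + m) = (sqrt(2)*sqrt(-3))*(-12 + 4) = (sqrt(2)*(I*sqrt(3)))*(-8) = (I*sqrt(6))*(-8) = -8*I*sqrt(6)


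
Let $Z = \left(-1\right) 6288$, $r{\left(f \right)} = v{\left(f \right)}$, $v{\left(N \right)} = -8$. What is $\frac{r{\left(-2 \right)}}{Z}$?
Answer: $\frac{1}{786} \approx 0.0012723$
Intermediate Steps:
$r{\left(f \right)} = -8$
$Z = -6288$
$\frac{r{\left(-2 \right)}}{Z} = - \frac{8}{-6288} = \left(-8\right) \left(- \frac{1}{6288}\right) = \frac{1}{786}$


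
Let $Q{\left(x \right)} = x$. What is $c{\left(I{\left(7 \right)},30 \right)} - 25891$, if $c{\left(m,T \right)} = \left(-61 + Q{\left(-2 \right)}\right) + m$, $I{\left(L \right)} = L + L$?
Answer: $-25940$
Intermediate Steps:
$I{\left(L \right)} = 2 L$
$c{\left(m,T \right)} = -63 + m$ ($c{\left(m,T \right)} = \left(-61 - 2\right) + m = -63 + m$)
$c{\left(I{\left(7 \right)},30 \right)} - 25891 = \left(-63 + 2 \cdot 7\right) - 25891 = \left(-63 + 14\right) - 25891 = -49 - 25891 = -25940$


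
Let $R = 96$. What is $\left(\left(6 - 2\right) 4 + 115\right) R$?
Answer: $12576$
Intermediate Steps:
$\left(\left(6 - 2\right) 4 + 115\right) R = \left(\left(6 - 2\right) 4 + 115\right) 96 = \left(4 \cdot 4 + 115\right) 96 = \left(16 + 115\right) 96 = 131 \cdot 96 = 12576$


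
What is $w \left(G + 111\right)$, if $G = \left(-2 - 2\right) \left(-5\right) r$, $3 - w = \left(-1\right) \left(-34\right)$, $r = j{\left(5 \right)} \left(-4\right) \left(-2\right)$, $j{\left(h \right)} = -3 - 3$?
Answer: $26319$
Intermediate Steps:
$j{\left(h \right)} = -6$ ($j{\left(h \right)} = -3 - 3 = -6$)
$r = -48$ ($r = \left(-6\right) \left(-4\right) \left(-2\right) = 24 \left(-2\right) = -48$)
$w = -31$ ($w = 3 - \left(-1\right) \left(-34\right) = 3 - 34 = -31$)
$G = -960$ ($G = \left(-2 - 2\right) \left(-5\right) \left(-48\right) = \left(-4\right) \left(-5\right) \left(-48\right) = 20 \left(-48\right) = -960$)
$w \left(G + 111\right) = - 31 \left(-960 + 111\right) = \left(-31\right) \left(-849\right) = 26319$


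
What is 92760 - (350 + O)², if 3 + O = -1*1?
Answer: -26956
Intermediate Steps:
O = -4 (O = -3 - 1*1 = -3 - 1 = -4)
92760 - (350 + O)² = 92760 - (350 - 4)² = 92760 - 1*346² = 92760 - 1*119716 = 92760 - 119716 = -26956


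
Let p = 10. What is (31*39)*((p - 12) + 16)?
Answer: 16926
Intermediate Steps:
(31*39)*((p - 12) + 16) = (31*39)*((10 - 12) + 16) = 1209*(-2 + 16) = 1209*14 = 16926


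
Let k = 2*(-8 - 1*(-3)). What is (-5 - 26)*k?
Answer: 310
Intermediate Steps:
k = -10 (k = 2*(-8 + 3) = 2*(-5) = -10)
(-5 - 26)*k = (-5 - 26)*(-10) = -31*(-10) = 310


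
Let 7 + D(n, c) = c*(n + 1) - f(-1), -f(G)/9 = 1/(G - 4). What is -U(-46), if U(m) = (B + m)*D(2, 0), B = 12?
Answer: -1496/5 ≈ -299.20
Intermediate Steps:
f(G) = -9/(-4 + G) (f(G) = -9/(G - 4) = -9/(-4 + G))
D(n, c) = -44/5 + c*(1 + n) (D(n, c) = -7 + (c*(n + 1) - (-9)/(-4 - 1)) = -7 + (c*(1 + n) - (-9)/(-5)) = -7 + (c*(1 + n) - (-9)*(-1)/5) = -7 + (c*(1 + n) - 1*9/5) = -7 + (c*(1 + n) - 9/5) = -7 + (-9/5 + c*(1 + n)) = -44/5 + c*(1 + n))
U(m) = -528/5 - 44*m/5 (U(m) = (12 + m)*(-44/5 + 0 + 0*2) = (12 + m)*(-44/5 + 0 + 0) = (12 + m)*(-44/5) = -528/5 - 44*m/5)
-U(-46) = -(-528/5 - 44/5*(-46)) = -(-528/5 + 2024/5) = -1*1496/5 = -1496/5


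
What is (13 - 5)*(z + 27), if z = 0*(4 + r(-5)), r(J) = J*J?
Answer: 216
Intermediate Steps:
r(J) = J²
z = 0 (z = 0*(4 + (-5)²) = 0*(4 + 25) = 0*29 = 0)
(13 - 5)*(z + 27) = (13 - 5)*(0 + 27) = 8*27 = 216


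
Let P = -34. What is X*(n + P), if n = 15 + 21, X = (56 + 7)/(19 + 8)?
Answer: 14/3 ≈ 4.6667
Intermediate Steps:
X = 7/3 (X = 63/27 = 63*(1/27) = 7/3 ≈ 2.3333)
n = 36
X*(n + P) = 7*(36 - 34)/3 = (7/3)*2 = 14/3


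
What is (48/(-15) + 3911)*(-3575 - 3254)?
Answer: -133431831/5 ≈ -2.6686e+7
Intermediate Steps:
(48/(-15) + 3911)*(-3575 - 3254) = (48*(-1/15) + 3911)*(-6829) = (-16/5 + 3911)*(-6829) = (19539/5)*(-6829) = -133431831/5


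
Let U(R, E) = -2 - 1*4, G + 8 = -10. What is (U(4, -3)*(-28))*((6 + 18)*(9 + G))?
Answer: -36288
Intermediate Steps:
G = -18 (G = -8 - 10 = -18)
U(R, E) = -6 (U(R, E) = -2 - 4 = -6)
(U(4, -3)*(-28))*((6 + 18)*(9 + G)) = (-6*(-28))*((6 + 18)*(9 - 18)) = 168*(24*(-9)) = 168*(-216) = -36288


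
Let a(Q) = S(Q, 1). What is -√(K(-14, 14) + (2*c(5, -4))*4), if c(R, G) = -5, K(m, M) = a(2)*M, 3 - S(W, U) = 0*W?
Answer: -√2 ≈ -1.4142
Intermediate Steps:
S(W, U) = 3 (S(W, U) = 3 - 0*W = 3 - 1*0 = 3 + 0 = 3)
a(Q) = 3
K(m, M) = 3*M
-√(K(-14, 14) + (2*c(5, -4))*4) = -√(3*14 + (2*(-5))*4) = -√(42 - 10*4) = -√(42 - 40) = -√2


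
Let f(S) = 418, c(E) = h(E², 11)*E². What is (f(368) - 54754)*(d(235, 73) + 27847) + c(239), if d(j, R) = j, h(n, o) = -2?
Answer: -1525977794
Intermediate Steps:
c(E) = -2*E²
(f(368) - 54754)*(d(235, 73) + 27847) + c(239) = (418 - 54754)*(235 + 27847) - 2*239² = -54336*28082 - 2*57121 = -1525863552 - 114242 = -1525977794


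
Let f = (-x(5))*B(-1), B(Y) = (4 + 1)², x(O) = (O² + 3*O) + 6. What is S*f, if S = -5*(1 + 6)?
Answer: 40250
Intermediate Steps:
x(O) = 6 + O² + 3*O
B(Y) = 25 (B(Y) = 5² = 25)
S = -35 (S = -5*7 = -35)
f = -1150 (f = -(6 + 5² + 3*5)*25 = -(6 + 25 + 15)*25 = -1*46*25 = -46*25 = -1150)
S*f = -35*(-1150) = 40250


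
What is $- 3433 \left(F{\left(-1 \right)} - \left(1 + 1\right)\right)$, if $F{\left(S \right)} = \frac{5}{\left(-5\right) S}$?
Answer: $3433$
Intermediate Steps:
$F{\left(S \right)} = - \frac{1}{S}$ ($F{\left(S \right)} = 5 \left(- \frac{1}{5 S}\right) = - \frac{1}{S}$)
$- 3433 \left(F{\left(-1 \right)} - \left(1 + 1\right)\right) = - 3433 \left(- \frac{1}{-1} - \left(1 + 1\right)\right) = - 3433 \left(\left(-1\right) \left(-1\right) - 2\right) = - 3433 \left(1 - 2\right) = \left(-3433\right) \left(-1\right) = 3433$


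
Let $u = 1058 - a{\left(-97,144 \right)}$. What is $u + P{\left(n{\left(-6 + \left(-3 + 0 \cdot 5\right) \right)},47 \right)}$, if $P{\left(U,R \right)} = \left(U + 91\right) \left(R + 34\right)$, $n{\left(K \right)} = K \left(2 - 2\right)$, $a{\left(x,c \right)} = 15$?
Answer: $8414$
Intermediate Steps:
$n{\left(K \right)} = 0$ ($n{\left(K \right)} = K 0 = 0$)
$u = 1043$ ($u = 1058 - 15 = 1043$)
$P{\left(U,R \right)} = \left(34 + R\right) \left(91 + U\right)$ ($P{\left(U,R \right)} = \left(91 + U\right) \left(34 + R\right) = \left(34 + R\right) \left(91 + U\right)$)
$u + P{\left(n{\left(-6 + \left(-3 + 0 \cdot 5\right) \right)},47 \right)} = 1043 + \left(3094 + 34 \cdot 0 + 91 \cdot 47 + 47 \cdot 0\right) = 1043 + \left(3094 + 0 + 4277 + 0\right) = 1043 + 7371 = 8414$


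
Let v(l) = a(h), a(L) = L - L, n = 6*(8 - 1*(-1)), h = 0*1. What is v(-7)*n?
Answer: 0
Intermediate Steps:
h = 0
n = 54 (n = 6*(8 + 1) = 6*9 = 54)
a(L) = 0
v(l) = 0
v(-7)*n = 0*54 = 0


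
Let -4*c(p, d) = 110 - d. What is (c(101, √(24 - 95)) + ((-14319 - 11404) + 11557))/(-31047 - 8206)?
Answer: 28387/78506 - I*√71/157012 ≈ 0.36159 - 5.3666e-5*I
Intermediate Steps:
c(p, d) = -55/2 + d/4 (c(p, d) = -(110 - d)/4 = -55/2 + d/4)
(c(101, √(24 - 95)) + ((-14319 - 11404) + 11557))/(-31047 - 8206) = ((-55/2 + √(24 - 95)/4) + ((-14319 - 11404) + 11557))/(-31047 - 8206) = ((-55/2 + √(-71)/4) + (-25723 + 11557))/(-39253) = ((-55/2 + (I*√71)/4) - 14166)*(-1/39253) = ((-55/2 + I*√71/4) - 14166)*(-1/39253) = (-28387/2 + I*√71/4)*(-1/39253) = 28387/78506 - I*√71/157012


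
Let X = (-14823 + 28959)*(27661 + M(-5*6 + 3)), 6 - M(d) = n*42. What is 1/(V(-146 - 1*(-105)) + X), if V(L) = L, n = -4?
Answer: 1/393475519 ≈ 2.5415e-9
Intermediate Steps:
M(d) = 174 (M(d) = 6 - (-4)*42 = 6 - 1*(-168) = 6 + 168 = 174)
X = 393475560 (X = (-14823 + 28959)*(27661 + 174) = 14136*27835 = 393475560)
1/(V(-146 - 1*(-105)) + X) = 1/((-146 - 1*(-105)) + 393475560) = 1/((-146 + 105) + 393475560) = 1/(-41 + 393475560) = 1/393475519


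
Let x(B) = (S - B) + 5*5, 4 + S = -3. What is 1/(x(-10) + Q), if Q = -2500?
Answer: -1/2472 ≈ -0.00040453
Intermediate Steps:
S = -7 (S = -4 - 3 = -7)
x(B) = 18 - B (x(B) = (-7 - B) + 5*5 = (-7 - B) + 25 = 18 - B)
1/(x(-10) + Q) = 1/((18 - 1*(-10)) - 2500) = 1/((18 + 10) - 2500) = 1/(28 - 2500) = 1/(-2472) = -1/2472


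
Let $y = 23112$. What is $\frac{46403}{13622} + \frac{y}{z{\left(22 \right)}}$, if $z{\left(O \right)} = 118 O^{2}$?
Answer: $\frac{7563775}{1984642} \approx 3.8112$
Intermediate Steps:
$\frac{46403}{13622} + \frac{y}{z{\left(22 \right)}} = \frac{46403}{13622} + \frac{23112}{118 \cdot 22^{2}} = 46403 \cdot \frac{1}{13622} + \frac{23112}{118 \cdot 484} = \frac{947}{278} + \frac{23112}{57112} = \frac{947}{278} + 23112 \cdot \frac{1}{57112} = \frac{947}{278} + \frac{2889}{7139} = \frac{7563775}{1984642}$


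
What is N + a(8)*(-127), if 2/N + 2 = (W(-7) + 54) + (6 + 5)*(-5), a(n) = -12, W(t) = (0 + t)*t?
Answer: 35053/23 ≈ 1524.0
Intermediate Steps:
W(t) = t**2 (W(t) = t*t = t**2)
N = 1/23 (N = 2/(-2 + (((-7)**2 + 54) + (6 + 5)*(-5))) = 2/(-2 + ((49 + 54) + 11*(-5))) = 2/(-2 + (103 - 55)) = 2/(-2 + 48) = 2/46 = 2*(1/46) = 1/23 ≈ 0.043478)
N + a(8)*(-127) = 1/23 - 12*(-127) = 1/23 + 1524 = 35053/23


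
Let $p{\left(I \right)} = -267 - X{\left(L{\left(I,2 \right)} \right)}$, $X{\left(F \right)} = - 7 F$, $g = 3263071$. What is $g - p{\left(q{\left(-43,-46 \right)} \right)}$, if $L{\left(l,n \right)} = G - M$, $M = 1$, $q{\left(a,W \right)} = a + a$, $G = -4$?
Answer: $3263373$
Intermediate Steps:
$q{\left(a,W \right)} = 2 a$
$L{\left(l,n \right)} = -5$ ($L{\left(l,n \right)} = -4 - 1 = -5$)
$p{\left(I \right)} = -302$ ($p{\left(I \right)} = -267 - \left(-7\right) \left(-5\right) = -267 - 35 = -302$)
$g - p{\left(q{\left(-43,-46 \right)} \right)} = 3263071 - -302 = 3263071 + 302 = 3263373$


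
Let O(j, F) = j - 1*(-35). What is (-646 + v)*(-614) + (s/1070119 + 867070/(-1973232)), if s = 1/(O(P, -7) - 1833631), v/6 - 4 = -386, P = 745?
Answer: 3490819930114668089011597/1935117720865663704 ≈ 1.8039e+6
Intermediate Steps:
v = -2292 (v = 24 + 6*(-386) = 24 - 2316 = -2292)
O(j, F) = 35 + j (O(j, F) = j + 35 = 35 + j)
s = -1/1832851 (s = 1/((35 + 745) - 1833631) = 1/(780 - 1833631) = 1/(-1832851) = -1/1832851 ≈ -5.4560e-7)
(-646 + v)*(-614) + (s/1070119 + 867070/(-1973232)) = (-646 - 2292)*(-614) + (-1/1832851/1070119 + 867070/(-1973232)) = -2938*(-614) + (-1/1832851*1/1070119 + 867070*(-1/1973232)) = 1803932 + (-1/1961368679269 - 433535/986616) = 1803932 - 850321970367872531/1935117720865663704 = 3490819930114668089011597/1935117720865663704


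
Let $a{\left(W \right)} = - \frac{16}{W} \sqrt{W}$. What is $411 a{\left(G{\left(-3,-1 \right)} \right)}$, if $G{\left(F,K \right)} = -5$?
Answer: $\frac{6576 i \sqrt{5}}{5} \approx 2940.9 i$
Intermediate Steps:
$a{\left(W \right)} = - \frac{16}{\sqrt{W}}$
$411 a{\left(G{\left(-3,-1 \right)} \right)} = 411 \left(- \frac{16}{i \sqrt{5}}\right) = 411 \left(- 16 \left(- \frac{i \sqrt{5}}{5}\right)\right) = 411 \frac{16 i \sqrt{5}}{5} = \frac{6576 i \sqrt{5}}{5}$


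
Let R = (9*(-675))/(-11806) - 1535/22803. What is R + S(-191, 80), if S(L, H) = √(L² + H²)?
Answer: 120406015/269212218 + √42881 ≈ 207.52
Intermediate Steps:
R = 120406015/269212218 (R = -6075*(-1/11806) - 1535*1/22803 = 6075/11806 - 1535/22803 = 120406015/269212218 ≈ 0.44725)
S(L, H) = √(H² + L²)
R + S(-191, 80) = 120406015/269212218 + √(80² + (-191)²) = 120406015/269212218 + √(6400 + 36481) = 120406015/269212218 + √42881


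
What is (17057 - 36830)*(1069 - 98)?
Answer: -19199583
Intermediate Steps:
(17057 - 36830)*(1069 - 98) = -19773*971 = -19199583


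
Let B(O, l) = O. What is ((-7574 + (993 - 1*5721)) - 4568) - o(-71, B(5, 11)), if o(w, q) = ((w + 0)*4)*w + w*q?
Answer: -36679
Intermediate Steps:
o(w, q) = 4*w² + q*w (o(w, q) = (w*4)*w + q*w = (4*w)*w + q*w = 4*w² + q*w)
((-7574 + (993 - 1*5721)) - 4568) - o(-71, B(5, 11)) = ((-7574 + (993 - 1*5721)) - 4568) - (-71)*(5 + 4*(-71)) = ((-7574 + (993 - 5721)) - 4568) - (-71)*(5 - 284) = ((-7574 - 4728) - 4568) - (-71)*(-279) = (-12302 - 4568) - 1*19809 = -16870 - 19809 = -36679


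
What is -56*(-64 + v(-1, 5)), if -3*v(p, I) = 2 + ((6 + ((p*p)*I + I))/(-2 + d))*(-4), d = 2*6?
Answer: 52528/15 ≈ 3501.9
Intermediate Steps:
d = 12
v(p, I) = 2/15 + 2*I/15 + 2*I*p**2/15 (v(p, I) = -(2 + ((6 + ((p*p)*I + I))/(-2 + 12))*(-4))/3 = -(2 + ((6 + (p**2*I + I))/10)*(-4))/3 = -(2 + ((6 + (I*p**2 + I))*(1/10))*(-4))/3 = -(2 + ((6 + (I + I*p**2))*(1/10))*(-4))/3 = -(2 + ((6 + I + I*p**2)*(1/10))*(-4))/3 = -(2 + (3/5 + I/10 + I*p**2/10)*(-4))/3 = -(2 + (-12/5 - 2*I/5 - 2*I*p**2/5))/3 = -(-2/5 - 2*I/5 - 2*I*p**2/5)/3 = 2/15 + 2*I/15 + 2*I*p**2/15)
-56*(-64 + v(-1, 5)) = -56*(-64 + (2/15 + (2/15)*5 + (2/15)*5*(-1)**2)) = -56*(-64 + (2/15 + 2/3 + (2/15)*5*1)) = -56*(-64 + (2/15 + 2/3 + 2/3)) = -56*(-64 + 22/15) = -56*(-938/15) = 52528/15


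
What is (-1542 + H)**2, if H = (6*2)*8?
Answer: 2090916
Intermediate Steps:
H = 96 (H = 12*8 = 96)
(-1542 + H)**2 = (-1542 + 96)**2 = (-1446)**2 = 2090916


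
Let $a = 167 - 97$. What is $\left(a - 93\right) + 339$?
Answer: $316$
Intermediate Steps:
$a = 70$
$\left(a - 93\right) + 339 = \left(70 - 93\right) + 339 = -23 + 339 = 316$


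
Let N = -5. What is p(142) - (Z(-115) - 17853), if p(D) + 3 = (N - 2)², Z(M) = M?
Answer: 18014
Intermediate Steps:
p(D) = 46 (p(D) = -3 + (-5 - 2)² = -3 + (-7)² = -3 + 49 = 46)
p(142) - (Z(-115) - 17853) = 46 - (-115 - 17853) = 46 - 1*(-17968) = 46 + 17968 = 18014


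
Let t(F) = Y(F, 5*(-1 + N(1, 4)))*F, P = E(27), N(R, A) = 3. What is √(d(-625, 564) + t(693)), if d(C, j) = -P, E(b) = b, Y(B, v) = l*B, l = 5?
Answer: 3*√266802 ≈ 1549.6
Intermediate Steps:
Y(B, v) = 5*B
P = 27
d(C, j) = -27 (d(C, j) = -1*27 = -27)
t(F) = 5*F² (t(F) = (5*F)*F = 5*F²)
√(d(-625, 564) + t(693)) = √(-27 + 5*693²) = √(-27 + 5*480249) = √(-27 + 2401245) = √2401218 = 3*√266802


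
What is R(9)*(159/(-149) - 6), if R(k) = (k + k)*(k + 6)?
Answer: -284310/149 ≈ -1908.1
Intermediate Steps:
R(k) = 2*k*(6 + k) (R(k) = (2*k)*(6 + k) = 2*k*(6 + k))
R(9)*(159/(-149) - 6) = (2*9*(6 + 9))*(159/(-149) - 6) = (2*9*15)*(159*(-1/149) - 6) = 270*(-159/149 - 6) = 270*(-1053/149) = -284310/149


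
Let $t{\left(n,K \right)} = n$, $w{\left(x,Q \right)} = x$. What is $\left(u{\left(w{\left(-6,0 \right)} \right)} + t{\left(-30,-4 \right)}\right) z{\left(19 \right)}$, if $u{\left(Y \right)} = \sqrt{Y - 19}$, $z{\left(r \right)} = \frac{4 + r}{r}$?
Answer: $- \frac{690}{19} + \frac{115 i}{19} \approx -36.316 + 6.0526 i$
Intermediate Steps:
$z{\left(r \right)} = \frac{4 + r}{r}$
$u{\left(Y \right)} = \sqrt{-19 + Y}$
$\left(u{\left(w{\left(-6,0 \right)} \right)} + t{\left(-30,-4 \right)}\right) z{\left(19 \right)} = \left(\sqrt{-19 - 6} - 30\right) \frac{4 + 19}{19} = \left(\sqrt{-25} - 30\right) \frac{1}{19} \cdot 23 = \left(5 i - 30\right) \frac{23}{19} = \left(-30 + 5 i\right) \frac{23}{19} = - \frac{690}{19} + \frac{115 i}{19}$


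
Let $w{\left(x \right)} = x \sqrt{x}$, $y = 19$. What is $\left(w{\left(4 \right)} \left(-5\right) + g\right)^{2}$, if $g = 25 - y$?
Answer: $1156$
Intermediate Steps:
$g = 6$ ($g = 25 - 19 = 6$)
$w{\left(x \right)} = x^{\frac{3}{2}}$
$\left(w{\left(4 \right)} \left(-5\right) + g\right)^{2} = \left(4^{\frac{3}{2}} \left(-5\right) + 6\right)^{2} = \left(8 \left(-5\right) + 6\right)^{2} = \left(-40 + 6\right)^{2} = \left(-34\right)^{2} = 1156$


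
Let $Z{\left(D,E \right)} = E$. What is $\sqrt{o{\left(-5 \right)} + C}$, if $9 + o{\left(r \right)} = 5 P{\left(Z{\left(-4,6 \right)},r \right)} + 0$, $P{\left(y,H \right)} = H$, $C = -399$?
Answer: $i \sqrt{433} \approx 20.809 i$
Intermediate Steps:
$o{\left(r \right)} = -9 + 5 r$ ($o{\left(r \right)} = -9 + \left(5 r + 0\right) = -9 + 5 r$)
$\sqrt{o{\left(-5 \right)} + C} = \sqrt{\left(-9 + 5 \left(-5\right)\right) - 399} = \sqrt{\left(-9 - 25\right) - 399} = \sqrt{-34 - 399} = \sqrt{-433} = i \sqrt{433}$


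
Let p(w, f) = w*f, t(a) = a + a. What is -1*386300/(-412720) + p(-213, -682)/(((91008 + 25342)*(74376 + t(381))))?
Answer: 2010245760639/2147693247700 ≈ 0.93600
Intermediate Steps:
t(a) = 2*a
p(w, f) = f*w
-1*386300/(-412720) + p(-213, -682)/(((91008 + 25342)*(74376 + t(381)))) = -1*386300/(-412720) + (-682*(-213))/(((91008 + 25342)*(74376 + 2*381))) = -386300*(-1/412720) + 145266/((116350*(74376 + 762))) = 19315/20636 + 145266/((116350*75138)) = 19315/20636 + 145266/8742306300 = 19315/20636 + 145266*(1/8742306300) = 19315/20636 + 24211/1457051050 = 2010245760639/2147693247700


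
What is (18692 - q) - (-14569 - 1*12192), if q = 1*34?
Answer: 45419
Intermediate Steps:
q = 34
(18692 - q) - (-14569 - 1*12192) = (18692 - 1*34) - (-14569 - 1*12192) = (18692 - 34) - (-14569 - 12192) = 18658 - 1*(-26761) = 18658 + 26761 = 45419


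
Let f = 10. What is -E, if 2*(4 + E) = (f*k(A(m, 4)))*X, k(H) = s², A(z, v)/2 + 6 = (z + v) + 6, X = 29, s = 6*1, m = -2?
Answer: -5216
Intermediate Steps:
s = 6
A(z, v) = 2*v + 2*z (A(z, v) = -12 + 2*((z + v) + 6) = -12 + 2*((v + z) + 6) = -12 + 2*(6 + v + z) = -12 + (12 + 2*v + 2*z) = 2*v + 2*z)
k(H) = 36 (k(H) = 6² = 36)
E = 5216 (E = -4 + ((10*36)*29)/2 = -4 + (360*29)/2 = -4 + (½)*10440 = -4 + 5220 = 5216)
-E = -1*5216 = -5216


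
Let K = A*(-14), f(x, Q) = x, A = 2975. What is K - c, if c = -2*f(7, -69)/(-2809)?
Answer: -116994864/2809 ≈ -41650.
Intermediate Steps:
K = -41650 (K = 2975*(-14) = -41650)
c = 14/2809 (c = -14/(-2809) = -14*(-1)/2809 = -2*(-7/2809) = 14/2809 ≈ 0.0049840)
K - c = -41650 - 1*14/2809 = -41650 - 14/2809 = -116994864/2809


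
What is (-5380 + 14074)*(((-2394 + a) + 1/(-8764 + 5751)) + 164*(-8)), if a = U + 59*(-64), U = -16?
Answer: -8539577550/131 ≈ -6.5188e+7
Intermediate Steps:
a = -3792 (a = -16 + 59*(-64) = -16 - 3776 = -3792)
(-5380 + 14074)*(((-2394 + a) + 1/(-8764 + 5751)) + 164*(-8)) = (-5380 + 14074)*(((-2394 - 3792) + 1/(-8764 + 5751)) + 164*(-8)) = 8694*((-6186 + 1/(-3013)) - 1312) = 8694*((-6186 - 1/3013) - 1312) = 8694*(-18638419/3013 - 1312) = 8694*(-22591475/3013) = -8539577550/131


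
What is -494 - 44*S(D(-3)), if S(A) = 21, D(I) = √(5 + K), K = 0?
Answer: -1418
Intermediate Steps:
D(I) = √5 (D(I) = √(5 + 0) = √5)
-494 - 44*S(D(-3)) = -494 - 44*21 = -494 - 924 = -1418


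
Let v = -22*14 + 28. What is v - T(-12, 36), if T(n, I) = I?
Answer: -316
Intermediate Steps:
v = -280 (v = -308 + 28 = -280)
v - T(-12, 36) = -280 - 1*36 = -280 - 36 = -316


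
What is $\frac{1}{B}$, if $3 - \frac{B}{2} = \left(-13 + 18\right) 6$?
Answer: $- \frac{1}{54} \approx -0.018519$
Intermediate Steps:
$B = -54$ ($B = 6 - 2 \left(-13 + 18\right) 6 = 6 - 2 \cdot 5 \cdot 6 = 6 - 60 = -54$)
$\frac{1}{B} = \frac{1}{-54} = - \frac{1}{54}$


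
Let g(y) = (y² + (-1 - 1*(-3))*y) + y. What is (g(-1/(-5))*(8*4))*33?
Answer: 16896/25 ≈ 675.84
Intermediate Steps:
g(y) = y² + 3*y (g(y) = (y² + (-1 + 3)*y) + y = (y² + 2*y) + y = y² + 3*y)
(g(-1/(-5))*(8*4))*33 = (((-1/(-5))*(3 - 1/(-5)))*(8*4))*33 = (((-1*(-⅕))*(3 - 1*(-⅕)))*32)*33 = (((3 + ⅕)/5)*32)*33 = (((⅕)*(16/5))*32)*33 = ((16/25)*32)*33 = (512/25)*33 = 16896/25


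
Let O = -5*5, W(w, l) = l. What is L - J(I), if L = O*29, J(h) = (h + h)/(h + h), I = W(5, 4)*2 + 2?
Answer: -726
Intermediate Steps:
I = 10 (I = 4*2 + 2 = 8 + 2 = 10)
J(h) = 1 (J(h) = (2*h)/((2*h)) = (2*h)*(1/(2*h)) = 1)
O = -25
L = -725 (L = -25*29 = -725)
L - J(I) = -725 - 1*1 = -725 - 1 = -726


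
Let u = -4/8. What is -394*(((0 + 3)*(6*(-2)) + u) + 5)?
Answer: 12411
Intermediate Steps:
u = -1/2 (u = -4*1/8 = -1/2 ≈ -0.50000)
-394*(((0 + 3)*(6*(-2)) + u) + 5) = -394*(((0 + 3)*(6*(-2)) - 1/2) + 5) = -394*((3*(-12) - 1/2) + 5) = -394*((-36 - 1/2) + 5) = -394*(-73/2 + 5) = -394*(-63/2) = 12411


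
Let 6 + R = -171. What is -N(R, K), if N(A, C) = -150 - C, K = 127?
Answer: 277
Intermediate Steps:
R = -177 (R = -6 - 171 = -177)
-N(R, K) = -(-150 - 1*127) = -(-150 - 127) = -1*(-277) = 277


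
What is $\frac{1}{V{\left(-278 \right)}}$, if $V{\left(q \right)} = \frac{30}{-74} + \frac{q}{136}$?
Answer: $- \frac{2516}{6163} \approx -0.40824$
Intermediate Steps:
$V{\left(q \right)} = - \frac{15}{37} + \frac{q}{136}$ ($V{\left(q \right)} = 30 \left(- \frac{1}{74}\right) + q \frac{1}{136} = - \frac{15}{37} + \frac{q}{136}$)
$\frac{1}{V{\left(-278 \right)}} = \frac{1}{- \frac{15}{37} + \frac{1}{136} \left(-278\right)} = \frac{1}{- \frac{15}{37} - \frac{139}{68}} = \frac{1}{- \frac{6163}{2516}} = - \frac{2516}{6163}$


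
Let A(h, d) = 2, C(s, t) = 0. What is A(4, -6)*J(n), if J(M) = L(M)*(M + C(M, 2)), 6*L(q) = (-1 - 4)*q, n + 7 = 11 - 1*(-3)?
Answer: -245/3 ≈ -81.667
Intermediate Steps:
n = 7 (n = -7 + (11 - 1*(-3)) = -7 + (11 + 3) = -7 + 14 = 7)
L(q) = -5*q/6 (L(q) = ((-1 - 4)*q)/6 = (-5*q)/6 = -5*q/6)
J(M) = -5*M**2/6 (J(M) = (-5*M/6)*(M + 0) = (-5*M/6)*M = -5*M**2/6)
A(4, -6)*J(n) = 2*(-5/6*7**2) = 2*(-5/6*49) = 2*(-245/6) = -245/3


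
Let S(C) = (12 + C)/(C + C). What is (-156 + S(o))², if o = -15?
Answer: 2430481/100 ≈ 24305.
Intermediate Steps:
S(C) = (12 + C)/(2*C) (S(C) = (12 + C)/((2*C)) = (12 + C)*(1/(2*C)) = (12 + C)/(2*C))
(-156 + S(o))² = (-156 + (½)*(12 - 15)/(-15))² = (-156 + (½)*(-1/15)*(-3))² = (-156 + ⅒)² = (-1559/10)² = 2430481/100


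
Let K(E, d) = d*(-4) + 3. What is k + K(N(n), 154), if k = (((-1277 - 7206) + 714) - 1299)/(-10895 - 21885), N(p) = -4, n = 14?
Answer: -5021268/8195 ≈ -612.72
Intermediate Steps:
K(E, d) = 3 - 4*d (K(E, d) = -4*d + 3 = 3 - 4*d)
k = 2267/8195 (k = ((-8483 + 714) - 1299)/(-32780) = (-7769 - 1299)*(-1/32780) = -9068*(-1/32780) = 2267/8195 ≈ 0.27663)
k + K(N(n), 154) = 2267/8195 + (3 - 4*154) = 2267/8195 + (3 - 616) = 2267/8195 - 613 = -5021268/8195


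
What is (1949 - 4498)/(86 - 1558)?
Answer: 2549/1472 ≈ 1.7317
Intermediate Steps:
(1949 - 4498)/(86 - 1558) = -2549/(-1472) = -2549*(-1/1472) = 2549/1472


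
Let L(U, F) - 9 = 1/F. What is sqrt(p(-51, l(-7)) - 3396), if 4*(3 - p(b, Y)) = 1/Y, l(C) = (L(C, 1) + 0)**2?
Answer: I*sqrt(1357201)/20 ≈ 58.25*I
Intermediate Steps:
L(U, F) = 9 + 1/F
l(C) = 100 (l(C) = ((9 + 1/1) + 0)**2 = ((9 + 1) + 0)**2 = (10 + 0)**2 = 10**2 = 100)
p(b, Y) = 3 - 1/(4*Y)
sqrt(p(-51, l(-7)) - 3396) = sqrt((3 - 1/4/100) - 3396) = sqrt((3 - 1/4*1/100) - 3396) = sqrt((3 - 1/400) - 3396) = sqrt(1199/400 - 3396) = sqrt(-1357201/400) = I*sqrt(1357201)/20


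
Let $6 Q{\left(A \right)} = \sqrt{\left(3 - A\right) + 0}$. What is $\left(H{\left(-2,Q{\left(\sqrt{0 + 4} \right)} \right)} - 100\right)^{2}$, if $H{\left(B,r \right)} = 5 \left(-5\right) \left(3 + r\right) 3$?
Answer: $\frac{455625}{4} \approx 1.1391 \cdot 10^{5}$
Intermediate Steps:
$Q{\left(A \right)} = \frac{\sqrt{3 - A}}{6}$ ($Q{\left(A \right)} = \frac{\sqrt{\left(3 - A\right) + 0}}{6} = \frac{\sqrt{3 - A}}{6}$)
$H{\left(B,r \right)} = -225 - 75 r$ ($H{\left(B,r \right)} = - 25 \left(9 + 3 r\right) = -225 - 75 r$)
$\left(H{\left(-2,Q{\left(\sqrt{0 + 4} \right)} \right)} - 100\right)^{2} = \left(\left(-225 - 75 \frac{\sqrt{3 - \sqrt{0 + 4}}}{6}\right) - 100\right)^{2} = \left(\left(-225 - 75 \frac{\sqrt{3 - \sqrt{4}}}{6}\right) - 100\right)^{2} = \left(\left(-225 - 75 \frac{\sqrt{3 - 2}}{6}\right) - 100\right)^{2} = \left(\left(-225 - 75 \frac{\sqrt{1}}{6}\right) - 100\right)^{2} = \left(\left(-225 - 75 \cdot \frac{1}{6} \cdot 1\right) - 100\right)^{2} = \left(\left(-225 - \frac{25}{2}\right) - 100\right)^{2} = \left(- \frac{475}{2} - 100\right)^{2} = \left(- \frac{675}{2}\right)^{2} = \frac{455625}{4}$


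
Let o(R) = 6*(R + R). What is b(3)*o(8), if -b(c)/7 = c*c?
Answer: -6048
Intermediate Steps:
b(c) = -7*c² (b(c) = -7*c*c = -7*c²)
o(R) = 12*R (o(R) = 6*(2*R) = 12*R)
b(3)*o(8) = (-7*3²)*(12*8) = -7*9*96 = -63*96 = -6048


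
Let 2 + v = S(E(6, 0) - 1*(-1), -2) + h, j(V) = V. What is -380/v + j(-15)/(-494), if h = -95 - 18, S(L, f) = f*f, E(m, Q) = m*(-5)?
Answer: 189385/54834 ≈ 3.4538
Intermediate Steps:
E(m, Q) = -5*m
S(L, f) = f²
h = -113
v = -111 (v = -2 + ((-2)² - 113) = -2 + (4 - 113) = -2 - 109 = -111)
-380/v + j(-15)/(-494) = -380/(-111) - 15/(-494) = -380*(-1/111) - 15*(-1/494) = 380/111 + 15/494 = 189385/54834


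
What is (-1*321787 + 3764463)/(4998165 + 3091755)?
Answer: 860669/2022480 ≈ 0.42555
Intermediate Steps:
(-1*321787 + 3764463)/(4998165 + 3091755) = (-321787 + 3764463)/8089920 = 3442676*(1/8089920) = 860669/2022480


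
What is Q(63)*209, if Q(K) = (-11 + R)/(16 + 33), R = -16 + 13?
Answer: -418/7 ≈ -59.714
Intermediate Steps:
R = -3
Q(K) = -2/7 (Q(K) = (-11 - 3)/(16 + 33) = -14/49 = -14*1/49 = -2/7)
Q(63)*209 = -2/7*209 = -418/7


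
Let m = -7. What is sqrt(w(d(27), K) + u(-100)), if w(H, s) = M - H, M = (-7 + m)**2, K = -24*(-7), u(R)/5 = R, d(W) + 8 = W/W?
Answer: 3*I*sqrt(33) ≈ 17.234*I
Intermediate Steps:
d(W) = -7 (d(W) = -8 + W/W = -8 + 1 = -7)
u(R) = 5*R
K = 168
M = 196 (M = (-7 - 7)**2 = (-14)**2 = 196)
w(H, s) = 196 - H
sqrt(w(d(27), K) + u(-100)) = sqrt((196 - 1*(-7)) + 5*(-100)) = sqrt((196 + 7) - 500) = sqrt(203 - 500) = sqrt(-297) = 3*I*sqrt(33)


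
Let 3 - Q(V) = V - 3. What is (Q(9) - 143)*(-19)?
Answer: 2774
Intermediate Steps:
Q(V) = 6 - V (Q(V) = 3 - (V - 3) = 3 - (-3 + V) = 3 + (3 - V) = 6 - V)
(Q(9) - 143)*(-19) = ((6 - 1*9) - 143)*(-19) = ((6 - 9) - 143)*(-19) = (-3 - 143)*(-19) = -146*(-19) = 2774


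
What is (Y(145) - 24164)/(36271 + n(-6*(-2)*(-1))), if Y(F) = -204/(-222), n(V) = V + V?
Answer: -894034/1341139 ≈ -0.66662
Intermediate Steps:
n(V) = 2*V
Y(F) = 34/37 (Y(F) = -204*(-1/222) = 34/37)
(Y(145) - 24164)/(36271 + n(-6*(-2)*(-1))) = (34/37 - 24164)/(36271 + 2*(-6*(-2)*(-1))) = -894034/(37*(36271 + 2*(12*(-1)))) = -894034/(37*(36271 + 2*(-12))) = -894034/(37*(36271 - 24)) = -894034/37/36247 = -894034/37*1/36247 = -894034/1341139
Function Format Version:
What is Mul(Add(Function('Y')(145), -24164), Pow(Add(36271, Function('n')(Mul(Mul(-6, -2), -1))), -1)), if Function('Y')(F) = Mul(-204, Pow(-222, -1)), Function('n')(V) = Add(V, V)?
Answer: Rational(-894034, 1341139) ≈ -0.66662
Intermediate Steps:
Function('n')(V) = Mul(2, V)
Function('Y')(F) = Rational(34, 37) (Function('Y')(F) = Mul(-204, Rational(-1, 222)) = Rational(34, 37))
Mul(Add(Function('Y')(145), -24164), Pow(Add(36271, Function('n')(Mul(Mul(-6, -2), -1))), -1)) = Mul(Add(Rational(34, 37), -24164), Pow(Add(36271, Mul(2, Mul(Mul(-6, -2), -1))), -1)) = Mul(Rational(-894034, 37), Pow(Add(36271, Mul(2, Mul(12, -1))), -1)) = Mul(Rational(-894034, 37), Pow(Add(36271, Mul(2, -12)), -1)) = Mul(Rational(-894034, 37), Pow(Add(36271, -24), -1)) = Mul(Rational(-894034, 37), Pow(36247, -1)) = Mul(Rational(-894034, 37), Rational(1, 36247)) = Rational(-894034, 1341139)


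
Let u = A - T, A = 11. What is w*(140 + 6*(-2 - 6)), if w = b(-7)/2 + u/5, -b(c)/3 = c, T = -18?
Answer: 7498/5 ≈ 1499.6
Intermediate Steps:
b(c) = -3*c
u = 29 (u = 11 - 1*(-18) = 11 + 18 = 29)
w = 163/10 (w = -3*(-7)/2 + 29/5 = 21*(½) + 29*(⅕) = 21/2 + 29/5 = 163/10 ≈ 16.300)
w*(140 + 6*(-2 - 6)) = 163*(140 + 6*(-2 - 6))/10 = 163*(140 + 6*(-8))/10 = 163*(140 - 48)/10 = (163/10)*92 = 7498/5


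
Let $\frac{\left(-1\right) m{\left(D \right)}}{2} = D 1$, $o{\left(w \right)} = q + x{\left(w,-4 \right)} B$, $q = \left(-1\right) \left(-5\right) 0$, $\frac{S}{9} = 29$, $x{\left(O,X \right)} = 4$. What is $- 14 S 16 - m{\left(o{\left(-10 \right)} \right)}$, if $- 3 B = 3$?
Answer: $-58472$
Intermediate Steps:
$S = 261$ ($S = 9 \cdot 29 = 261$)
$q = 0$ ($q = 5 \cdot 0 = 0$)
$B = -1$ ($B = \left(- \frac{1}{3}\right) 3 = -1$)
$o{\left(w \right)} = -4$ ($o{\left(w \right)} = 0 + 4 \left(-1\right) = 0 - 4 = -4$)
$m{\left(D \right)} = - 2 D$ ($m{\left(D \right)} = - 2 D 1 = - 2 D$)
$- 14 S 16 - m{\left(o{\left(-10 \right)} \right)} = \left(-14\right) 261 \cdot 16 - \left(-2\right) \left(-4\right) = \left(-3654\right) 16 - 8 = -58464 - 8 = -58472$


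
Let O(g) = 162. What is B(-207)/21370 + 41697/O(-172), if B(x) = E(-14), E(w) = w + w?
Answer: 49503353/192330 ≈ 257.39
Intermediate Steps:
E(w) = 2*w
B(x) = -28 (B(x) = 2*(-14) = -28)
B(-207)/21370 + 41697/O(-172) = -28/21370 + 41697/162 = -28*1/21370 + 41697*(1/162) = -14/10685 + 4633/18 = 49503353/192330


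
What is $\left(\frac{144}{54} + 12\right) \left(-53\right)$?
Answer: $- \frac{2332}{3} \approx -777.33$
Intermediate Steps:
$\left(\frac{144}{54} + 12\right) \left(-53\right) = \left(144 \cdot \frac{1}{54} + 12\right) \left(-53\right) = \left(\frac{8}{3} + 12\right) \left(-53\right) = \frac{44}{3} \left(-53\right) = - \frac{2332}{3}$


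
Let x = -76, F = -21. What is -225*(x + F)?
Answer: 21825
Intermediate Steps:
-225*(x + F) = -225*(-76 - 21) = -225*(-97) = 21825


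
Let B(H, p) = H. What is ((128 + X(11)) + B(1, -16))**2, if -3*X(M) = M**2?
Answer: 70756/9 ≈ 7861.8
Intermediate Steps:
X(M) = -M**2/3
((128 + X(11)) + B(1, -16))**2 = ((128 - 1/3*11**2) + 1)**2 = ((128 - 1/3*121) + 1)**2 = ((128 - 121/3) + 1)**2 = (263/3 + 1)**2 = (266/3)**2 = 70756/9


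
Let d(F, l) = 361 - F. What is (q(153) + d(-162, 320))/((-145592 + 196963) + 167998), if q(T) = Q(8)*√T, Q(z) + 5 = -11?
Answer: 523/219369 - 16*√17/73123 ≈ 0.0014819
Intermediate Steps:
Q(z) = -16 (Q(z) = -5 - 11 = -16)
q(T) = -16*√T
(q(153) + d(-162, 320))/((-145592 + 196963) + 167998) = (-48*√17 + (361 - 1*(-162)))/((-145592 + 196963) + 167998) = (-48*√17 + (361 + 162))/(51371 + 167998) = (-48*√17 + 523)/219369 = (523 - 48*√17)*(1/219369) = 523/219369 - 16*√17/73123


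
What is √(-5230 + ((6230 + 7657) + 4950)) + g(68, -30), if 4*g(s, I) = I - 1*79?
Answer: -109/4 + √13607 ≈ 89.399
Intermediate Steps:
g(s, I) = -79/4 + I/4 (g(s, I) = (I - 1*79)/4 = (I - 79)/4 = (-79 + I)/4 = -79/4 + I/4)
√(-5230 + ((6230 + 7657) + 4950)) + g(68, -30) = √(-5230 + ((6230 + 7657) + 4950)) + (-79/4 + (¼)*(-30)) = √(-5230 + (13887 + 4950)) + (-79/4 - 15/2) = √(-5230 + 18837) - 109/4 = √13607 - 109/4 = -109/4 + √13607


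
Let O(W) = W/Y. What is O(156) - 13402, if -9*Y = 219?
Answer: -978814/73 ≈ -13408.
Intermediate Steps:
Y = -73/3 (Y = -⅑*219 = -73/3 ≈ -24.333)
O(W) = -3*W/73 (O(W) = W/(-73/3) = W*(-3/73) = -3*W/73)
O(156) - 13402 = -3/73*156 - 13402 = -468/73 - 13402 = -978814/73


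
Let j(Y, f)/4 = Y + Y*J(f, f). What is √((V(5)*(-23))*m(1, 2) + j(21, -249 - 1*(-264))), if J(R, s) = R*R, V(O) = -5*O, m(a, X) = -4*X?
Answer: 4*√899 ≈ 119.93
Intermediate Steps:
J(R, s) = R²
j(Y, f) = 4*Y + 4*Y*f² (j(Y, f) = 4*(Y + Y*f²) = 4*Y + 4*Y*f²)
√((V(5)*(-23))*m(1, 2) + j(21, -249 - 1*(-264))) = √((-5*5*(-23))*(-4*2) + 4*21*(1 + (-249 - 1*(-264))²)) = √(-25*(-23)*(-8) + 4*21*(1 + (-249 + 264)²)) = √(575*(-8) + 4*21*(1 + 15²)) = √(-4600 + 4*21*(1 + 225)) = √(-4600 + 4*21*226) = √(-4600 + 18984) = √14384 = 4*√899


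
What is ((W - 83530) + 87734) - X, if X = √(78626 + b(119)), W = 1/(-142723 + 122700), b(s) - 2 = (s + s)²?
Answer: 84176691/20023 - 2*√33818 ≈ 3836.2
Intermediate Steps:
b(s) = 2 + 4*s² (b(s) = 2 + (s + s)² = 2 + (2*s)² = 2 + 4*s²)
W = -1/20023 (W = 1/(-20023) = -1/20023 ≈ -4.9943e-5)
X = 2*√33818 (X = √(78626 + (2 + 4*119²)) = √(78626 + (2 + 4*14161)) = √(78626 + (2 + 56644)) = √(78626 + 56646) = √135272 = 2*√33818 ≈ 367.79)
((W - 83530) + 87734) - X = ((-1/20023 - 83530) + 87734) - 2*√33818 = (-1672521191/20023 + 87734) - 2*√33818 = 84176691/20023 - 2*√33818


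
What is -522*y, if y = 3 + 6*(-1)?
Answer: 1566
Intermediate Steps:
y = -3 (y = 3 - 6 = -3)
-522*y = -522*(-3) = 1566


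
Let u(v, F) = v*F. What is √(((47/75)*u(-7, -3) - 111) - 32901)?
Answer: I*√824971/5 ≈ 181.66*I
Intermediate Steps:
u(v, F) = F*v
√(((47/75)*u(-7, -3) - 111) - 32901) = √(((47/75)*(-3*(-7)) - 111) - 32901) = √(((47*(1/75))*21 - 111) - 32901) = √(((47/75)*21 - 111) - 32901) = √((329/25 - 111) - 32901) = √(-2446/25 - 32901) = √(-824971/25) = I*√824971/5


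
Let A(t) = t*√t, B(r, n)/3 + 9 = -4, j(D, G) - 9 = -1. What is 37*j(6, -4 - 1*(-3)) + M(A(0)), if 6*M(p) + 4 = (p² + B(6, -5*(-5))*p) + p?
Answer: 886/3 ≈ 295.33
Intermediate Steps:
j(D, G) = 8 (j(D, G) = 9 - 1 = 8)
B(r, n) = -39 (B(r, n) = -27 + 3*(-4) = -27 - 12 = -39)
A(t) = t^(3/2)
M(p) = -⅔ - 19*p/3 + p²/6 (M(p) = -⅔ + ((p² - 39*p) + p)/6 = -⅔ + (p² - 38*p)/6 = -⅔ + (-19*p/3 + p²/6) = -⅔ - 19*p/3 + p²/6)
37*j(6, -4 - 1*(-3)) + M(A(0)) = 37*8 + (-⅔ - 19*0^(3/2)/3 + (0^(3/2))²/6) = 296 + (-⅔ - 19/3*0 + (⅙)*0²) = 296 + (-⅔ + 0 + (⅙)*0) = 296 + (-⅔ + 0 + 0) = 296 - ⅔ = 886/3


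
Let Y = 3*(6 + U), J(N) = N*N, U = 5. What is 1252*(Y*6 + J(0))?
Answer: 247896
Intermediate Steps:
J(N) = N²
Y = 33 (Y = 3*(6 + 5) = 3*11 = 33)
1252*(Y*6 + J(0)) = 1252*(33*6 + 0²) = 1252*(198 + 0) = 1252*198 = 247896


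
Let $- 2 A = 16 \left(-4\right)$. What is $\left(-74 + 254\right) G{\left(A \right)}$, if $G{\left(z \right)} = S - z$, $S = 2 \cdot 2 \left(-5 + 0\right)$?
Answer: $-9360$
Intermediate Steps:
$A = 32$ ($A = - \frac{16 \left(-4\right)}{2} = \left(- \frac{1}{2}\right) \left(-64\right) = 32$)
$S = -20$ ($S = 4 \left(-5\right) = -20$)
$G{\left(z \right)} = -20 - z$
$\left(-74 + 254\right) G{\left(A \right)} = \left(-74 + 254\right) \left(-20 - 32\right) = 180 \left(-20 - 32\right) = 180 \left(-52\right) = -9360$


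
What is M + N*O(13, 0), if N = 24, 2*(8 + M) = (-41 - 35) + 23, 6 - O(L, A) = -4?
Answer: 411/2 ≈ 205.50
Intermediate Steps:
O(L, A) = 10 (O(L, A) = 6 - 1*(-4) = 6 + 4 = 10)
M = -69/2 (M = -8 + ((-41 - 35) + 23)/2 = -8 + (-76 + 23)/2 = -8 + (½)*(-53) = -8 - 53/2 = -69/2 ≈ -34.500)
M + N*O(13, 0) = -69/2 + 24*10 = -69/2 + 240 = 411/2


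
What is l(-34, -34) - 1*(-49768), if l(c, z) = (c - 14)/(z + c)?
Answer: 846068/17 ≈ 49769.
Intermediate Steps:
l(c, z) = (-14 + c)/(c + z)
l(-34, -34) - 1*(-49768) = (-14 - 34)/(-34 - 34) - 1*(-49768) = -48/(-68) + 49768 = -1/68*(-48) + 49768 = 12/17 + 49768 = 846068/17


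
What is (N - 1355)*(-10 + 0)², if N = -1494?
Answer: -284900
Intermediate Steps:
(N - 1355)*(-10 + 0)² = (-1494 - 1355)*(-10 + 0)² = -2849*(-10)² = -2849*100 = -284900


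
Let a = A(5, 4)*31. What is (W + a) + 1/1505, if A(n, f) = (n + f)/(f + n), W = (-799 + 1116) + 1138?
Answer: 2236431/1505 ≈ 1486.0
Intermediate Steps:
W = 1455 (W = 317 + 1138 = 1455)
A(n, f) = 1 (A(n, f) = (f + n)/(f + n) = 1)
a = 31 (a = 1*31 = 31)
(W + a) + 1/1505 = (1455 + 31) + 1/1505 = 1486 + 1/1505 = 2236431/1505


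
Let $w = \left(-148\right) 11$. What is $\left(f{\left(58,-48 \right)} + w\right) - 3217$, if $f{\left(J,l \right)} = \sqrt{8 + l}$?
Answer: $-4845 + 2 i \sqrt{10} \approx -4845.0 + 6.3246 i$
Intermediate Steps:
$w = -1628$
$\left(f{\left(58,-48 \right)} + w\right) - 3217 = \left(\sqrt{8 - 48} - 1628\right) - 3217 = \left(\sqrt{-40} - 1628\right) - 3217 = \left(2 i \sqrt{10} - 1628\right) - 3217 = \left(-1628 + 2 i \sqrt{10}\right) - 3217 = -4845 + 2 i \sqrt{10}$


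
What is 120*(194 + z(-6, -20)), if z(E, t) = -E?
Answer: 24000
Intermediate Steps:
120*(194 + z(-6, -20)) = 120*(194 - 1*(-6)) = 120*(194 + 6) = 120*200 = 24000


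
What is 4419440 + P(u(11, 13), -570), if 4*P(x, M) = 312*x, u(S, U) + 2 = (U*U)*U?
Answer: 4590650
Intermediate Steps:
u(S, U) = -2 + U³ (u(S, U) = -2 + (U*U)*U = -2 + U²*U = -2 + U³)
P(x, M) = 78*x (P(x, M) = (312*x)/4 = 78*x)
4419440 + P(u(11, 13), -570) = 4419440 + 78*(-2 + 13³) = 4419440 + 78*(-2 + 2197) = 4419440 + 78*2195 = 4419440 + 171210 = 4590650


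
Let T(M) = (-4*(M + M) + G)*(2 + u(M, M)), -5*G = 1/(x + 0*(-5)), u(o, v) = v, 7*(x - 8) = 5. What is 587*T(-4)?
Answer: -11450022/305 ≈ -37541.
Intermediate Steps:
x = 61/7 (x = 8 + (⅐)*5 = 8 + 5/7 = 61/7 ≈ 8.7143)
G = -7/305 (G = -1/(5*(61/7 + 0*(-5))) = -1/(5*(61/7 + 0)) = -1/(5*61/7) = -⅕*7/61 = -7/305 ≈ -0.022951)
T(M) = (2 + M)*(-7/305 - 8*M) (T(M) = (-4*(M + M) - 7/305)*(2 + M) = (-8*M - 7/305)*(2 + M) = (-7/305 - 8*M)*(2 + M) = (2 + M)*(-7/305 - 8*M))
587*T(-4) = 587*(-14/305 - 8*(-4)² - 4887/305*(-4)) = 587*(-14/305 - 8*16 + 19548/305) = 587*(-14/305 - 128 + 19548/305) = 587*(-19506/305) = -11450022/305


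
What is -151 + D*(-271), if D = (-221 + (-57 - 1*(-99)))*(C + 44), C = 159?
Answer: 9847176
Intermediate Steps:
D = -36337 (D = (-221 + (-57 - 1*(-99)))*(159 + 44) = (-221 + (-57 + 99))*203 = (-221 + 42)*203 = -179*203 = -36337)
-151 + D*(-271) = -151 - 36337*(-271) = -151 + 9847327 = 9847176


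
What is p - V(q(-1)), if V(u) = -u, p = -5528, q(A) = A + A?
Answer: -5530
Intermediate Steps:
q(A) = 2*A
p - V(q(-1)) = -5528 - (-1)*2*(-1) = -5528 - (-1)*(-2) = -5528 - 1*2 = -5528 - 2 = -5530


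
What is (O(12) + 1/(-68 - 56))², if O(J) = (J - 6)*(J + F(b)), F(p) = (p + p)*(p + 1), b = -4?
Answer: 717329089/15376 ≈ 46653.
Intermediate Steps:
F(p) = 2*p*(1 + p) (F(p) = (2*p)*(1 + p) = 2*p*(1 + p))
O(J) = (-6 + J)*(24 + J) (O(J) = (J - 6)*(J + 2*(-4)*(1 - 4)) = (-6 + J)*(J + 2*(-4)*(-3)) = (-6 + J)*(J + 24) = (-6 + J)*(24 + J))
(O(12) + 1/(-68 - 56))² = ((-144 + 12² + 18*12) + 1/(-68 - 56))² = ((-144 + 144 + 216) + 1/(-124))² = (216 - 1/124)² = (26783/124)² = 717329089/15376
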